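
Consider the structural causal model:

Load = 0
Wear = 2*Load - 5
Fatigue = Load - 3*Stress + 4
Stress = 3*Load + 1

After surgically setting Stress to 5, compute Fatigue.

-11

Under do(Stress=5), the mechanism Stress = 3*Load + 1 is discarded; Stress is fixed at 5.
Fatigue = Load - 3*Stress + 4  [with Load=0, Stress=5]  = -11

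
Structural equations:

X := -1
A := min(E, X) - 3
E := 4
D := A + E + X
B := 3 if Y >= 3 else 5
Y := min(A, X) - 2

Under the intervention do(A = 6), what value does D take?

9

do(A=6) replaces the equation A := min(E, X) - 3 with the constant A = 6.
D = A + E + X  [with A=6, E=4, X=-1]  = 9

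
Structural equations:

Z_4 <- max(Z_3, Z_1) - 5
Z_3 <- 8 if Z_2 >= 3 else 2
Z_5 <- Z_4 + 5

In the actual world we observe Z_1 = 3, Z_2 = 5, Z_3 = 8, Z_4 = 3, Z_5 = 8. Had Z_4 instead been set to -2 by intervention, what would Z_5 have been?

3

Intervening sets Z_4 = -2 and removes its equation (Z_4 <- max(Z_3, Z_1) - 5).
Z_5 = Z_4 + 5  [with Z_4=-2]  = 3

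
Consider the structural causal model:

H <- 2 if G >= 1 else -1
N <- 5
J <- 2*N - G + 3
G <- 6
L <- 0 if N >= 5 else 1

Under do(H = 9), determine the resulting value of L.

0

The intervention breaks the incoming arrows to H: H <- 2 if G >= 1 else -1 no longer applies, and H = 9.
Since L is not a descendant of the intervened variable, it is unaffected.
L = 0 if N >= 5 else 1  [with N=5]  = 0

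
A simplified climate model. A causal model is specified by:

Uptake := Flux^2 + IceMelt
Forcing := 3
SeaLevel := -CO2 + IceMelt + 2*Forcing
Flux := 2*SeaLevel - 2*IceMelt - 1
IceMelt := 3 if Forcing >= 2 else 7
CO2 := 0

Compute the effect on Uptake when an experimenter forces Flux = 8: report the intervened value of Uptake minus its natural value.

-57

The intervention breaks the incoming arrows to Flux: Flux := 2*SeaLevel - 2*IceMelt - 1 no longer applies, and Flux = 8.
IceMelt = 3 if Forcing >= 2 else 7  [with Forcing=3]  = 3
Uptake = Flux^2 + IceMelt  [with Flux=8, IceMelt=3]  = 67
Without intervention: IceMelt = 3 if Forcing >= 2 else 7  [with Forcing=3]  = 3; SeaLevel = -CO2 + IceMelt + 2*Forcing  [with CO2=0, IceMelt=3, Forcing=3]  = 9; Flux = 2*SeaLevel - 2*IceMelt - 1  [with SeaLevel=9, IceMelt=3]  = 11; Uptake = Flux^2 + IceMelt  [with Flux=11, IceMelt=3]  = 124.
Change = 67 − 124 = -57.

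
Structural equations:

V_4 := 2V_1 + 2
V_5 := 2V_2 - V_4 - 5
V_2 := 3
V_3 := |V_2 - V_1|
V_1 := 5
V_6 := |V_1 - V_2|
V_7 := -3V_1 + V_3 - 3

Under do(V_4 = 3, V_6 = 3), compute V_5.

-2

Setting V_4 = 3, V_6 = 3 by intervention discards those variables' equations.
V_5 = 2V_2 - V_4 - 5  [with V_2=3, V_4=3]  = -2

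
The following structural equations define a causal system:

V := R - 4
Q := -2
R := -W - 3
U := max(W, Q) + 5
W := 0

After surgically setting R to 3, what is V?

-1

Intervening sets R = 3 and removes its equation (R := -W - 3).
V = R - 4  [with R=3]  = -1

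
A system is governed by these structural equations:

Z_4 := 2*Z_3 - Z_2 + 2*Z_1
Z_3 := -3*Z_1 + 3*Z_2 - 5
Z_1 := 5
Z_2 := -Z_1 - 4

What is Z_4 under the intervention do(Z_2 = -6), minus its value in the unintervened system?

15

Under do(Z_2=-6), the mechanism Z_2 := -Z_1 - 4 is discarded; Z_2 is fixed at -6.
Z_3 = -3*Z_1 + 3*Z_2 - 5  [with Z_1=5, Z_2=-6]  = -38
Z_4 = 2*Z_3 - Z_2 + 2*Z_1  [with Z_3=-38, Z_2=-6, Z_1=5]  = -60
Without intervention: Z_2 = -Z_1 - 4  [with Z_1=5]  = -9; Z_3 = -3*Z_1 + 3*Z_2 - 5  [with Z_1=5, Z_2=-9]  = -47; Z_4 = 2*Z_3 - Z_2 + 2*Z_1  [with Z_3=-47, Z_2=-9, Z_1=5]  = -75.
Change = -60 − (-75) = 15.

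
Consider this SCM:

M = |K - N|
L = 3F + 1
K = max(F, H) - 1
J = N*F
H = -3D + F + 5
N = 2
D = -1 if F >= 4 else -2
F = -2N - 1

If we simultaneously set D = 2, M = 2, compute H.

-6

The joint intervention fixes D = 2, M = 2, removing each variable's own equation.
F = -2N - 1  [with N=2]  = -5
H = -3D + F + 5  [with D=2, F=-5]  = -6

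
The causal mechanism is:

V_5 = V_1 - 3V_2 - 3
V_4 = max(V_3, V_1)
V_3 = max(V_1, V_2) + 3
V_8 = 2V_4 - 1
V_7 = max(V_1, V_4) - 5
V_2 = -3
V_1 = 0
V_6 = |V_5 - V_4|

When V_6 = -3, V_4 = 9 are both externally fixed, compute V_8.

17

Under do(V_6 = -3, V_4 = 9), each intervened variable's structural equation is replaced by its fixed value.
V_8 = 2V_4 - 1  [with V_4=9]  = 17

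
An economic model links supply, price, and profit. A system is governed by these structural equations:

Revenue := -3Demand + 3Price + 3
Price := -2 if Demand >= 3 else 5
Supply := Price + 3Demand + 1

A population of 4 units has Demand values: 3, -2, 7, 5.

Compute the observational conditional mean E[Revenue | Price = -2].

-18

Conditioning on Price=-2 selects the 3 unit(s) with Demand ∈ {3, 7, 5}. Their Revenue values: -12, -24, -18. Mean = -18.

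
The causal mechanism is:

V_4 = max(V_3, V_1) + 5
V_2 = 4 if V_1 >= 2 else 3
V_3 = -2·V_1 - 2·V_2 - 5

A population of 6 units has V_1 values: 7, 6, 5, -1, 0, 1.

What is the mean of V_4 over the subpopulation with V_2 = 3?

5

Conditioning on V_2=3 selects the 3 unit(s) with V_1 ∈ {-1, 0, 1}. Their V_4 values: 4, 5, 6. Mean = 5.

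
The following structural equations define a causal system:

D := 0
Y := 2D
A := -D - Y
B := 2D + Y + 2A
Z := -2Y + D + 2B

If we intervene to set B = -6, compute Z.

-12

Intervening sets B = -6 and removes its equation (B := 2D + Y + 2A).
Y = 2D  [with D=0]  = 0
Z = -2Y + D + 2B  [with Y=0, D=0, B=-6]  = -12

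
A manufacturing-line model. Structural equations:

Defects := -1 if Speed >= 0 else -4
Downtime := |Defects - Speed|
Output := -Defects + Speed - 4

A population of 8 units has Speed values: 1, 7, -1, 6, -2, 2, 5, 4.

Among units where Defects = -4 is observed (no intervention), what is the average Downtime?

Observing Defects=-4 restricts to units where Defects's equation naturally yields -4: Speed ∈ {-1, -2}. In that subpopulation Downtime = 3, 2, mean 2.5.

2.5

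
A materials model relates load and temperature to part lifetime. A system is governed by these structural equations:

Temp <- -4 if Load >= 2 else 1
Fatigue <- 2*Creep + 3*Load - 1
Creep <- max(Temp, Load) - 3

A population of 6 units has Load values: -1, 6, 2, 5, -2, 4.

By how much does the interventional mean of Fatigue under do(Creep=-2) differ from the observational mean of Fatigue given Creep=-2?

Under do(Creep=-2), Creep's equation is replaced by Creep=-2 for every unit. Per-unit Fatigue: -8, 13, 1, 10, -11, 7. Mean = 2.
Observing Creep=-2 restricts to units where Creep's equation naturally yields -2: Load ∈ {-1, -2}. In that subpopulation Fatigue = -8, -11, mean -9.5.
Difference = 2 − (-9.5) = 11.5.

11.5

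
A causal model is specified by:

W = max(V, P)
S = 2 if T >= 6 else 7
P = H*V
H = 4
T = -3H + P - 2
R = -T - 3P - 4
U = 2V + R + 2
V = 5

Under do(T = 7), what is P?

Under do(T=7), the mechanism T = -3H + P - 2 is discarded; T is fixed at 7.
Since P is not a descendant of the intervened variable, it is unaffected.
P = H*V  [with H=4, V=5]  = 20

20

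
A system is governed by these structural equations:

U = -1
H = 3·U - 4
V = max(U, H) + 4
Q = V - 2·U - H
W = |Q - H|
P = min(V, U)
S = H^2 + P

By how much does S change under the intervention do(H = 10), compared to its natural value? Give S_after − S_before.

Under do(H=10), the mechanism H = 3·U - 4 is discarded; H is fixed at 10.
V = max(U, H) + 4  [with U=-1, H=10]  = 14
P = min(V, U)  [with V=14, U=-1]  = -1
S = H^2 + P  [with H=10, P=-1]  = 99
Without intervention: H = 3·U - 4  [with U=-1]  = -7; V = max(U, H) + 4  [with U=-1, H=-7]  = 3; P = min(V, U)  [with V=3, U=-1]  = -1; S = H^2 + P  [with H=-7, P=-1]  = 48.
Change = 99 − 48 = 51.

51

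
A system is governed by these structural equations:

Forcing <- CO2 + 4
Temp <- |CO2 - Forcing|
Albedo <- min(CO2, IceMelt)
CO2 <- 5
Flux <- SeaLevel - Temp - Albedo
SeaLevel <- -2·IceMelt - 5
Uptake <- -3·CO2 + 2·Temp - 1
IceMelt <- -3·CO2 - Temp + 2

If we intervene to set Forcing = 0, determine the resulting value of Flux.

Under do(Forcing=0), the mechanism Forcing <- CO2 + 4 is discarded; Forcing is fixed at 0.
Temp = |CO2 - Forcing|  [with CO2=5, Forcing=0]  = 5
IceMelt = -3·CO2 - Temp + 2  [with CO2=5, Temp=5]  = -18
Albedo = min(CO2, IceMelt)  [with CO2=5, IceMelt=-18]  = -18
SeaLevel = -2·IceMelt - 5  [with IceMelt=-18]  = 31
Flux = SeaLevel - Temp - Albedo  [with SeaLevel=31, Temp=5, Albedo=-18]  = 44

44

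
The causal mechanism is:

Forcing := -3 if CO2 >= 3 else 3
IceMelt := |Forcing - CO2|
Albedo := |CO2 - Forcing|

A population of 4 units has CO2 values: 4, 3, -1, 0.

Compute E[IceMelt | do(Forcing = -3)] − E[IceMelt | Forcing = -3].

-2

Every unit gets Forcing=-3 under the intervention. IceMelt values become 7, 6, 2, 3; E[IceMelt|do(Forcing=-3)] = 4.5.
E[IceMelt|Forcing=-3] averages over only the 2 units with Forcing=-3 (CO2 = 4, 3): IceMelt = 7, 6, mean 6.5.
Difference = 4.5 − 6.5 = -2.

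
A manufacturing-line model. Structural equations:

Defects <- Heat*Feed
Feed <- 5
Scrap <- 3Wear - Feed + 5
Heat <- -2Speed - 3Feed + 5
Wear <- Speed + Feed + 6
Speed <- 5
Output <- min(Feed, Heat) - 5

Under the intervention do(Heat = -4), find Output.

The intervention breaks the incoming arrows to Heat: Heat <- -2Speed - 3Feed + 5 no longer applies, and Heat = -4.
Output = min(Feed, Heat) - 5  [with Feed=5, Heat=-4]  = -9

-9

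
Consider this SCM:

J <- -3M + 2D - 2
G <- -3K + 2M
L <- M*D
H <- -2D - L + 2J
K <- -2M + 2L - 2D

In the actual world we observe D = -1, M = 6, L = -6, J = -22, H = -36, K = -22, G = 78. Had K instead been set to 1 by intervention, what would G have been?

Intervening sets K = 1 and removes its equation (K <- -2M + 2L - 2D).
G = -3K + 2M  [with K=1, M=6]  = 9

9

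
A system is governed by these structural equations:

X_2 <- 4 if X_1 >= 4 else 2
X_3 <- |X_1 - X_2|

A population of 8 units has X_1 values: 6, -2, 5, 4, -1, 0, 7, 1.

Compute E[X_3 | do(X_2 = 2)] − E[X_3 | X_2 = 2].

0.5

The intervention sets X_2=2 in all 8 units regardless of X_1. Recomputing X_3 per unit gives 4, 4, 3, 2, 3, 2, 5, 1; average 3.
Observing X_2=2 restricts to units where X_2's equation naturally yields 2: X_1 ∈ {-2, -1, 0, 1}. In that subpopulation X_3 = 4, 3, 2, 1, mean 2.5.
Difference = 3 − 2.5 = 0.5.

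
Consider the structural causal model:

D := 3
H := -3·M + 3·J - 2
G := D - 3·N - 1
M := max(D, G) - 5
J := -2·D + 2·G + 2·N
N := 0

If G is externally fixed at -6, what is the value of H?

The intervention breaks the incoming arrows to G: G := D - 3·N - 1 no longer applies, and G = -6.
M = max(D, G) - 5  [with D=3, G=-6]  = -2
J = -2·D + 2·G + 2·N  [with D=3, G=-6, N=0]  = -18
H = -3·M + 3·J - 2  [with M=-2, J=-18]  = -50

-50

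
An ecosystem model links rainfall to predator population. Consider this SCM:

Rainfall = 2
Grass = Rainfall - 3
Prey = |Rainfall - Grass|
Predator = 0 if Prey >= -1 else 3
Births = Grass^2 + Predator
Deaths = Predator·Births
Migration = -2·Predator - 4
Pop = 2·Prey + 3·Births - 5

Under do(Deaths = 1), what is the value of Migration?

-4

Intervening sets Deaths = 1 and removes its equation (Deaths = Predator·Births).
No directed path runs from Deaths to Migration, so Migration keeps its natural value.
Grass = Rainfall - 3  [with Rainfall=2]  = -1
Prey = |Rainfall - Grass|  [with Rainfall=2, Grass=-1]  = 3
Predator = 0 if Prey >= -1 else 3  [with Prey=3]  = 0
Migration = -2·Predator - 4  [with Predator=0]  = -4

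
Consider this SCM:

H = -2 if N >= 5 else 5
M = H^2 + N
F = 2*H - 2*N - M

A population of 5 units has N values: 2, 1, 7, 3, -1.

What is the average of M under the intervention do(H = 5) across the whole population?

27.4

Under do(H=5), H's equation is replaced by H=5 for every unit. Per-unit M: 27, 26, 32, 28, 24. Mean = 27.4.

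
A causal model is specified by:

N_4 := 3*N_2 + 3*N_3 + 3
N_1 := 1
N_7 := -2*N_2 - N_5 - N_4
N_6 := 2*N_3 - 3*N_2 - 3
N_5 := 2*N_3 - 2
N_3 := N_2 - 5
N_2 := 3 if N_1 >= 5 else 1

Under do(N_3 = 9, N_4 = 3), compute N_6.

12

Setting N_3 = 9, N_4 = 3 by intervention discards those variables' equations.
N_2 = 3 if N_1 >= 5 else 1  [with N_1=1]  = 1
N_6 = 2*N_3 - 3*N_2 - 3  [with N_3=9, N_2=1]  = 12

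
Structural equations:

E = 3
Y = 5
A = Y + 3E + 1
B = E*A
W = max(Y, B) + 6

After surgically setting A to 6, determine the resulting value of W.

do(A=6) replaces the equation A = Y + 3E + 1 with the constant A = 6.
B = E*A  [with E=3, A=6]  = 18
W = max(Y, B) + 6  [with Y=5, B=18]  = 24

24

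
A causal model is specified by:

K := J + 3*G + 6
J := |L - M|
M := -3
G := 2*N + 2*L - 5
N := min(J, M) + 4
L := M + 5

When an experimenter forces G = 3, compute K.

The intervention breaks the incoming arrows to G: G := 2*N + 2*L - 5 no longer applies, and G = 3.
L = M + 5  [with M=-3]  = 2
J = |L - M|  [with L=2, M=-3]  = 5
K = J + 3*G + 6  [with J=5, G=3]  = 20

20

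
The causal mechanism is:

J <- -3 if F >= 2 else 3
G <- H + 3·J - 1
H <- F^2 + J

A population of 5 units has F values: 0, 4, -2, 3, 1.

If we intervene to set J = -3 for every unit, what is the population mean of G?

Under do(J=-3), J's equation is replaced by J=-3 for every unit. Per-unit G: -13, 3, -9, -4, -12. Mean = -7.

-7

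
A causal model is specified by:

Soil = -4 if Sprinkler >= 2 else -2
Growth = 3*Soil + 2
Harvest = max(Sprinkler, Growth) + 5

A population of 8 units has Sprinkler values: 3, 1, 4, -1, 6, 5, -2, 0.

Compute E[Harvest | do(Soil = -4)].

7

Every unit gets Soil=-4 under the intervention. Harvest values become 8, 6, 9, 4, 11, 10, 3, 5; E[Harvest|do(Soil=-4)] = 7.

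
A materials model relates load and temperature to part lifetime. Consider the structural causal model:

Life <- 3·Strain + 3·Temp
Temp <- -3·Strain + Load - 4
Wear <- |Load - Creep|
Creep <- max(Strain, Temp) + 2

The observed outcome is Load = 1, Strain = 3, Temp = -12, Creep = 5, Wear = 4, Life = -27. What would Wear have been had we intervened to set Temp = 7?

do(Temp=7) replaces the equation Temp <- -3·Strain + Load - 4 with the constant Temp = 7.
Creep = max(Strain, Temp) + 2  [with Strain=3, Temp=7]  = 9
Wear = |Load - Creep|  [with Load=1, Creep=9]  = 8

8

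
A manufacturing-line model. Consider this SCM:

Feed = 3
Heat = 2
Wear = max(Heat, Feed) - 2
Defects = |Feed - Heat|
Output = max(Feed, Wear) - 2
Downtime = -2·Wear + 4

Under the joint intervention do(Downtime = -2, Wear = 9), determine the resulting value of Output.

7

Under do(Downtime = -2, Wear = 9), each intervened variable's structural equation is replaced by its fixed value.
Output = max(Feed, Wear) - 2  [with Feed=3, Wear=9]  = 7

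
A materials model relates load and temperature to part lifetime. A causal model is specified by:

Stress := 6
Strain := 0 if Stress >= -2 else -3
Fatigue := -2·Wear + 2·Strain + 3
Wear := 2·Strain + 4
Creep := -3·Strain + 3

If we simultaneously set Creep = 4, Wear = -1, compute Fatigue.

Setting Creep = 4, Wear = -1 by intervention discards those variables' equations.
Strain = 0 if Stress >= -2 else -3  [with Stress=6]  = 0
Fatigue = -2·Wear + 2·Strain + 3  [with Wear=-1, Strain=0]  = 5

5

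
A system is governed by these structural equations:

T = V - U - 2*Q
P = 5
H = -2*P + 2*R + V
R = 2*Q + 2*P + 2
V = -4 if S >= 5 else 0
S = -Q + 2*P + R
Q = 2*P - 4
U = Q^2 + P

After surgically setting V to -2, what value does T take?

-55

Under do(V=-2), the mechanism V = -4 if S >= 5 else 0 is discarded; V is fixed at -2.
Q = 2*P - 4  [with P=5]  = 6
U = Q^2 + P  [with Q=6, P=5]  = 41
T = V - U - 2*Q  [with V=-2, U=41, Q=6]  = -55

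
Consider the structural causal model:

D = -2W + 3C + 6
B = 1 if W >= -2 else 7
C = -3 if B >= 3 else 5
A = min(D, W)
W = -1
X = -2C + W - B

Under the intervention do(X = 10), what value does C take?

do(X=10) replaces the equation X = -2C + W - B with the constant X = 10.
C is not downstream of the intervention, so its value is determined by the original equations.
B = 1 if W >= -2 else 7  [with W=-1]  = 1
C = -3 if B >= 3 else 5  [with B=1]  = 5

5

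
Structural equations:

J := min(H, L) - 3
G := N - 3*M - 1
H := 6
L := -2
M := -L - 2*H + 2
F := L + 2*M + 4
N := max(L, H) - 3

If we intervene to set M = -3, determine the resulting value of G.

11

The intervention breaks the incoming arrows to M: M := -L - 2*H + 2 no longer applies, and M = -3.
N = max(L, H) - 3  [with L=-2, H=6]  = 3
G = N - 3*M - 1  [with N=3, M=-3]  = 11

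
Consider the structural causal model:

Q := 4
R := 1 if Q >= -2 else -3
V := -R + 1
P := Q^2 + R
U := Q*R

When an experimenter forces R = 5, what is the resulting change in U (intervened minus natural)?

do(R=5) replaces the equation R := 1 if Q >= -2 else -3 with the constant R = 5.
U = Q*R  [with Q=4, R=5]  = 20
Without intervention: R = 1 if Q >= -2 else -3  [with Q=4]  = 1; U = Q*R  [with Q=4, R=1]  = 4.
Change = 20 − 4 = 16.

16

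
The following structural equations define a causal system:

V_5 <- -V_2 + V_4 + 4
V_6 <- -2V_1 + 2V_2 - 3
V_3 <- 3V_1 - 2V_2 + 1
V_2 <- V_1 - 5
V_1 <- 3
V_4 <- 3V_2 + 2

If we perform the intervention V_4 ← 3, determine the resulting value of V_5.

Intervening sets V_4 = 3 and removes its equation (V_4 <- 3V_2 + 2).
V_2 = V_1 - 5  [with V_1=3]  = -2
V_5 = -V_2 + V_4 + 4  [with V_2=-2, V_4=3]  = 9

9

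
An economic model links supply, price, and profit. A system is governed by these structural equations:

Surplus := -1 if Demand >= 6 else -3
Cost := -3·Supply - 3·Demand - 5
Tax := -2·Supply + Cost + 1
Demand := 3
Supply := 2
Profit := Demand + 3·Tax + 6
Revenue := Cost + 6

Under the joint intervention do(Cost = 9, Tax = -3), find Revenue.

15

The joint intervention fixes Cost = 9, Tax = -3, removing each variable's own equation.
Revenue = Cost + 6  [with Cost=9]  = 15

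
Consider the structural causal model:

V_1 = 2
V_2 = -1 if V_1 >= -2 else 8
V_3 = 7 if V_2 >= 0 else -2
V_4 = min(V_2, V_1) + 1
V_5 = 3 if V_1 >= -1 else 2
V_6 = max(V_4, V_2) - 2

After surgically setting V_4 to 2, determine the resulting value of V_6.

0

Under do(V_4=2), the mechanism V_4 = min(V_2, V_1) + 1 is discarded; V_4 is fixed at 2.
V_2 = -1 if V_1 >= -2 else 8  [with V_1=2]  = -1
V_6 = max(V_4, V_2) - 2  [with V_4=2, V_2=-1]  = 0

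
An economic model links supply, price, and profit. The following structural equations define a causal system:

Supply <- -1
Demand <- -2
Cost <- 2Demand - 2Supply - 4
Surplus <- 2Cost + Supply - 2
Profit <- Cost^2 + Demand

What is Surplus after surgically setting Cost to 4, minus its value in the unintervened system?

do(Cost=4) replaces the equation Cost <- 2Demand - 2Supply - 4 with the constant Cost = 4.
Surplus = 2Cost + Supply - 2  [with Cost=4, Supply=-1]  = 5
Without intervention: Cost = 2Demand - 2Supply - 4  [with Demand=-2, Supply=-1]  = -6; Surplus = 2Cost + Supply - 2  [with Cost=-6, Supply=-1]  = -15.
Change = 5 − (-15) = 20.

20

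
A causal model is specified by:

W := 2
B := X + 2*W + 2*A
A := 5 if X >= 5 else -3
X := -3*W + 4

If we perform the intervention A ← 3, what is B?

The intervention breaks the incoming arrows to A: A := 5 if X >= 5 else -3 no longer applies, and A = 3.
X = -3*W + 4  [with W=2]  = -2
B = X + 2*W + 2*A  [with X=-2, W=2, A=3]  = 8

8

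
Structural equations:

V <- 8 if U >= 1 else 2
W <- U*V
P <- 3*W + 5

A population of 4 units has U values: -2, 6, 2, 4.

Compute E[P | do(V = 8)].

65

Under do(V=8), V's equation is replaced by V=8 for every unit. Per-unit P: -43, 149, 53, 101. Mean = 65.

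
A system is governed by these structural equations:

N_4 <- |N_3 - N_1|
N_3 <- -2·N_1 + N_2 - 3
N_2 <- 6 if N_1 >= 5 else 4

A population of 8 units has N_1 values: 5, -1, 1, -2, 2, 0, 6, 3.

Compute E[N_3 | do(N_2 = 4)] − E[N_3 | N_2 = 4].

The intervention sets N_2=4 in all 8 units regardless of N_1. Recomputing N_3 per unit gives -9, 3, -1, 5, -3, 1, -11, -5; average -2.5.
Observing N_2=4 restricts to units where N_2's equation naturally yields 4: N_1 ∈ {-1, 1, -2, 2, 0, 3}. In that subpopulation N_3 = 3, -1, 5, -3, 1, -5, mean 0.
Difference = -2.5 − 0 = -2.5.

-2.5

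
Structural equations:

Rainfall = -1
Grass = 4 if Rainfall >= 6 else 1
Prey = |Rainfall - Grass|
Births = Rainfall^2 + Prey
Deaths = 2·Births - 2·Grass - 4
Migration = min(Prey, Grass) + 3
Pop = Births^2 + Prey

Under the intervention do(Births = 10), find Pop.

The intervention breaks the incoming arrows to Births: Births = Rainfall^2 + Prey no longer applies, and Births = 10.
Grass = 4 if Rainfall >= 6 else 1  [with Rainfall=-1]  = 1
Prey = |Rainfall - Grass|  [with Rainfall=-1, Grass=1]  = 2
Pop = Births^2 + Prey  [with Births=10, Prey=2]  = 102

102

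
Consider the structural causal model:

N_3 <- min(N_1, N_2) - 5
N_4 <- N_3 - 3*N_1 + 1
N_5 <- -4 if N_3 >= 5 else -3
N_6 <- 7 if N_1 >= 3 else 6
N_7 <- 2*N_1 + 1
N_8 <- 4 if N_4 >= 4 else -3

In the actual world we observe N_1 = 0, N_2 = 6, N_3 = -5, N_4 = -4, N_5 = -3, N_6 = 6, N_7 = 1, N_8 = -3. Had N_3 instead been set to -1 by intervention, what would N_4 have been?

0

The intervention breaks the incoming arrows to N_3: N_3 <- min(N_1, N_2) - 5 no longer applies, and N_3 = -1.
N_4 = N_3 - 3*N_1 + 1  [with N_3=-1, N_1=0]  = 0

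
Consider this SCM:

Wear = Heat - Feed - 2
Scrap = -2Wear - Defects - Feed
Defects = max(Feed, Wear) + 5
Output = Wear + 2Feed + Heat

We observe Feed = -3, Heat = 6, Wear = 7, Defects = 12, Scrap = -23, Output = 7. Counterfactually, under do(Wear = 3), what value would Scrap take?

-11

do(Wear=3) replaces the equation Wear = Heat - Feed - 2 with the constant Wear = 3.
Defects = max(Feed, Wear) + 5  [with Feed=-3, Wear=3]  = 8
Scrap = -2Wear - Defects - Feed  [with Wear=3, Defects=8, Feed=-3]  = -11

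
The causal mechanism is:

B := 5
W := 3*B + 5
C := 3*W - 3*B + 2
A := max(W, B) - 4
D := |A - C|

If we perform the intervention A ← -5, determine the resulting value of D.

Intervening sets A = -5 and removes its equation (A := max(W, B) - 4).
W = 3*B + 5  [with B=5]  = 20
C = 3*W - 3*B + 2  [with W=20, B=5]  = 47
D = |A - C|  [with A=-5, C=47]  = 52

52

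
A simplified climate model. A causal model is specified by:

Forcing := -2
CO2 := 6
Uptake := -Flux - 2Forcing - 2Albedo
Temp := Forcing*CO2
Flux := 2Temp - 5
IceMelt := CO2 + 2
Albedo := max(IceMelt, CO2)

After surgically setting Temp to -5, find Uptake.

3

The intervention breaks the incoming arrows to Temp: Temp := Forcing*CO2 no longer applies, and Temp = -5.
IceMelt = CO2 + 2  [with CO2=6]  = 8
Albedo = max(IceMelt, CO2)  [with IceMelt=8, CO2=6]  = 8
Flux = 2Temp - 5  [with Temp=-5]  = -15
Uptake = -Flux - 2Forcing - 2Albedo  [with Flux=-15, Forcing=-2, Albedo=8]  = 3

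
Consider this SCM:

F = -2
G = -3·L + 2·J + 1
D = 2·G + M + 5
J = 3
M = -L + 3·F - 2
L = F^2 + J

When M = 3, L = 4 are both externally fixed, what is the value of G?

The joint intervention fixes M = 3, L = 4, removing each variable's own equation.
G = -3·L + 2·J + 1  [with L=4, J=3]  = -5

-5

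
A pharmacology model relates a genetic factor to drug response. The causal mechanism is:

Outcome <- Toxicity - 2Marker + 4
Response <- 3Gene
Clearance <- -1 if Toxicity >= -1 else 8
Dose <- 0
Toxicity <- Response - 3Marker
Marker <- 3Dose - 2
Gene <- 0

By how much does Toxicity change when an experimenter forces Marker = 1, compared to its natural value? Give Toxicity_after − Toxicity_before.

-9

do(Marker=1) replaces the equation Marker <- 3Dose - 2 with the constant Marker = 1.
Response = 3Gene  [with Gene=0]  = 0
Toxicity = Response - 3Marker  [with Response=0, Marker=1]  = -3
Without intervention: Marker = 3Dose - 2  [with Dose=0]  = -2; Response = 3Gene  [with Gene=0]  = 0; Toxicity = Response - 3Marker  [with Response=0, Marker=-2]  = 6.
Change = -3 − 6 = -9.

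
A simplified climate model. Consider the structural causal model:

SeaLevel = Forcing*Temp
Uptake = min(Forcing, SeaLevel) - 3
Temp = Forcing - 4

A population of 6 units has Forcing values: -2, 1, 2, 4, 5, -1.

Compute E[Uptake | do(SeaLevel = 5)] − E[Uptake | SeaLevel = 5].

-0.5

do(SeaLevel=5) breaks SeaLevel's dependence on Forcing. With SeaLevel=5 fixed, Uptake across the units is -5, -2, -1, 1, 2, -4, mean -1.5.
Observing SeaLevel=5 restricts to units where SeaLevel's equation naturally yields 5: Forcing ∈ {5, -1}. In that subpopulation Uptake = 2, -4, mean -1.
Difference = -1.5 − (-1) = -0.5.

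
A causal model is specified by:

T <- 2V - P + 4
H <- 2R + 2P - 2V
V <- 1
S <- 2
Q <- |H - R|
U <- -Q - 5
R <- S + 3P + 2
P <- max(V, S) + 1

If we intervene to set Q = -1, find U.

-4

do(Q=-1) replaces the equation Q <- |H - R| with the constant Q = -1.
U = -Q - 5  [with Q=-1]  = -4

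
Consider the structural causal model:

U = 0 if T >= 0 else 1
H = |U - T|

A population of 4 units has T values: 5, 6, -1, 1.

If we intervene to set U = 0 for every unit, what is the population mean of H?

3.25

do(U=0) breaks U's dependence on T. With U=0 fixed, H across the units is 5, 6, 1, 1, mean 3.25.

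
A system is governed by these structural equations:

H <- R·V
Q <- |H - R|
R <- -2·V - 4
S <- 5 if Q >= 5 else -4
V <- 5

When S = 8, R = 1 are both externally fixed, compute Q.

Setting S = 8, R = 1 by intervention discards those variables' equations.
H = R·V  [with R=1, V=5]  = 5
Q = |H - R|  [with H=5, R=1]  = 4

4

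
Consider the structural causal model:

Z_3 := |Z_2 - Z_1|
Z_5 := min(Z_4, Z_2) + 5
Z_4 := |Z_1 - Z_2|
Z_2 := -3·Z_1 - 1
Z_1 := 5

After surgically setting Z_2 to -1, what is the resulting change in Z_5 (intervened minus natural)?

do(Z_2=-1) replaces the equation Z_2 := -3·Z_1 - 1 with the constant Z_2 = -1.
Z_4 = |Z_1 - Z_2|  [with Z_1=5, Z_2=-1]  = 6
Z_5 = min(Z_4, Z_2) + 5  [with Z_4=6, Z_2=-1]  = 4
Without intervention: Z_2 = -3·Z_1 - 1  [with Z_1=5]  = -16; Z_4 = |Z_1 - Z_2|  [with Z_1=5, Z_2=-16]  = 21; Z_5 = min(Z_4, Z_2) + 5  [with Z_4=21, Z_2=-16]  = -11.
Change = 4 − (-11) = 15.

15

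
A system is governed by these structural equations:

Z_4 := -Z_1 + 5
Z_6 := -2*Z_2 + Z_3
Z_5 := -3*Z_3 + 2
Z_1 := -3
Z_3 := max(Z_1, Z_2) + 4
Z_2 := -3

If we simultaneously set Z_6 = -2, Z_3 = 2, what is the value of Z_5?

Under do(Z_6 = -2, Z_3 = 2), each intervened variable's structural equation is replaced by its fixed value.
Z_5 = -3*Z_3 + 2  [with Z_3=2]  = -4

-4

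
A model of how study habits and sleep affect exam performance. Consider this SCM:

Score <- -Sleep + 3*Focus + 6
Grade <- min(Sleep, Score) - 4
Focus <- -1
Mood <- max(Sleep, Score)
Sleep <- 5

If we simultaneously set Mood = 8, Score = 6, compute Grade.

The joint intervention fixes Mood = 8, Score = 6, removing each variable's own equation.
Grade = min(Sleep, Score) - 4  [with Sleep=5, Score=6]  = 1

1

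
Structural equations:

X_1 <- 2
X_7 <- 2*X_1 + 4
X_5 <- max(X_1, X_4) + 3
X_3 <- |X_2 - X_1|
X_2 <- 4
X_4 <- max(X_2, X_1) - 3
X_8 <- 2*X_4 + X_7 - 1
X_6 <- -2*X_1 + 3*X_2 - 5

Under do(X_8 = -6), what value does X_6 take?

3

The intervention breaks the incoming arrows to X_8: X_8 <- 2*X_4 + X_7 - 1 no longer applies, and X_8 = -6.
X_6 is not downstream of the intervention, so its value is determined by the original equations.
X_6 = -2*X_1 + 3*X_2 - 5  [with X_1=2, X_2=4]  = 3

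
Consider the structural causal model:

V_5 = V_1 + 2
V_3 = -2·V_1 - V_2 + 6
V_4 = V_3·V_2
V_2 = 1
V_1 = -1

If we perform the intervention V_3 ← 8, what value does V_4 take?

The intervention breaks the incoming arrows to V_3: V_3 = -2·V_1 - V_2 + 6 no longer applies, and V_3 = 8.
V_4 = V_3·V_2  [with V_3=8, V_2=1]  = 8

8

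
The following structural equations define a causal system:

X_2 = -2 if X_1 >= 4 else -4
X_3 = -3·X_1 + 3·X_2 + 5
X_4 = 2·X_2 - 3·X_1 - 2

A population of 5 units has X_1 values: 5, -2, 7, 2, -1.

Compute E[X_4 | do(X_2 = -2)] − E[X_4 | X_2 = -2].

11.4

Every unit gets X_2=-2 under the intervention. X_4 values become -21, 0, -27, -12, -3; E[X_4|do(X_2=-2)] = -12.6.
E[X_4|X_2=-2] averages over only the 2 units with X_2=-2 (X_1 = 5, 7): X_4 = -21, -27, mean -24.
Difference = -12.6 − (-24) = 11.4.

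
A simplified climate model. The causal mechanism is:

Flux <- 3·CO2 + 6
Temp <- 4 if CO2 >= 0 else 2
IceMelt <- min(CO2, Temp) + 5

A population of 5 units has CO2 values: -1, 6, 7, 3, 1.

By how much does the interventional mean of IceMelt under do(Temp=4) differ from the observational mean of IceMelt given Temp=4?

do(Temp=4) breaks Temp's dependence on CO2. With Temp=4 fixed, IceMelt across the units is 4, 9, 9, 8, 6, mean 7.2.
Conditioning on Temp=4 selects the 4 unit(s) with CO2 ∈ {6, 7, 3, 1}. Their IceMelt values: 9, 9, 8, 6. Mean = 8.
Difference = 7.2 − 8 = -0.8.

-0.8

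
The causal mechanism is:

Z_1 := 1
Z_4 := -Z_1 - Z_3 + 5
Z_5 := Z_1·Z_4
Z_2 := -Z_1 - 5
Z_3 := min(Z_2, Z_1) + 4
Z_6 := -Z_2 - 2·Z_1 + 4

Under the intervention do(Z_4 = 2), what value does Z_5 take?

2

Intervening sets Z_4 = 2 and removes its equation (Z_4 := -Z_1 - Z_3 + 5).
Z_5 = Z_1·Z_4  [with Z_1=1, Z_4=2]  = 2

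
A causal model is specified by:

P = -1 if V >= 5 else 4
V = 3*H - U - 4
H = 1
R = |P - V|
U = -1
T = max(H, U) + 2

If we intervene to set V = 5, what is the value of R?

Under do(V=5), the mechanism V = 3*H - U - 4 is discarded; V is fixed at 5.
P = -1 if V >= 5 else 4  [with V=5]  = -1
R = |P - V|  [with P=-1, V=5]  = 6

6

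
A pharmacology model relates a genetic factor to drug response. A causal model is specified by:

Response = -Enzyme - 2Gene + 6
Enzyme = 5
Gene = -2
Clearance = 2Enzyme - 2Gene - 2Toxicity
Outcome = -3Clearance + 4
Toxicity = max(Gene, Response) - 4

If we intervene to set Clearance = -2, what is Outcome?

The intervention breaks the incoming arrows to Clearance: Clearance = 2Enzyme - 2Gene - 2Toxicity no longer applies, and Clearance = -2.
Outcome = -3Clearance + 4  [with Clearance=-2]  = 10

10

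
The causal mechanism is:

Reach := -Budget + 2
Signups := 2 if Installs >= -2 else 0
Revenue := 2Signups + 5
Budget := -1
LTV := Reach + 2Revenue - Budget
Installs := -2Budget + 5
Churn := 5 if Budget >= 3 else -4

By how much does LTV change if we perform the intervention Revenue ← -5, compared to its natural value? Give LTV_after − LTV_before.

Intervening sets Revenue = -5 and removes its equation (Revenue := 2Signups + 5).
Reach = -Budget + 2  [with Budget=-1]  = 3
LTV = Reach + 2Revenue - Budget  [with Reach=3, Revenue=-5, Budget=-1]  = -6
Without intervention: Reach = -Budget + 2  [with Budget=-1]  = 3; Installs = -2Budget + 5  [with Budget=-1]  = 7; Signups = 2 if Installs >= -2 else 0  [with Installs=7]  = 2; Revenue = 2Signups + 5  [with Signups=2]  = 9; LTV = Reach + 2Revenue - Budget  [with Reach=3, Revenue=9, Budget=-1]  = 22.
Change = -6 − 22 = -28.

-28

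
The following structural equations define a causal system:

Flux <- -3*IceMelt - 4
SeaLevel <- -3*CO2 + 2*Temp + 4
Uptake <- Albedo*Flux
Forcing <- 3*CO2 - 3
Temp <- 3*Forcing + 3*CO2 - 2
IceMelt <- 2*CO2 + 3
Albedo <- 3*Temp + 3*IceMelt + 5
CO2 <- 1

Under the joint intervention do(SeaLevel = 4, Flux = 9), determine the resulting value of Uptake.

207

The joint intervention fixes SeaLevel = 4, Flux = 9, removing each variable's own equation.
Forcing = 3*CO2 - 3  [with CO2=1]  = 0
Temp = 3*Forcing + 3*CO2 - 2  [with Forcing=0, CO2=1]  = 1
IceMelt = 2*CO2 + 3  [with CO2=1]  = 5
Albedo = 3*Temp + 3*IceMelt + 5  [with Temp=1, IceMelt=5]  = 23
Uptake = Albedo*Flux  [with Albedo=23, Flux=9]  = 207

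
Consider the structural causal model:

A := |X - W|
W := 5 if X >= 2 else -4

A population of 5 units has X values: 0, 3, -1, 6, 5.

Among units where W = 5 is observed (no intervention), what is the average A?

1

Observing W=5 restricts to units where W's equation naturally yields 5: X ∈ {3, 6, 5}. In that subpopulation A = 2, 1, 0, mean 1.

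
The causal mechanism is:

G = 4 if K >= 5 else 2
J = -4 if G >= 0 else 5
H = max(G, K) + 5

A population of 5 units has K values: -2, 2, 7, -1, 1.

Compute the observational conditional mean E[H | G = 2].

Conditioning on G=2 selects the 4 unit(s) with K ∈ {-2, 2, -1, 1}. Their H values: 7, 7, 7, 7. Mean = 7.

7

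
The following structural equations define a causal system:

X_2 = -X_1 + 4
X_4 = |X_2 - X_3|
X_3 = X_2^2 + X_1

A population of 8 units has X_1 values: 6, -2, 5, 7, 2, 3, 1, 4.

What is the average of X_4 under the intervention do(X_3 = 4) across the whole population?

The intervention sets X_3=4 in all 8 units regardless of X_1. Recomputing X_4 per unit gives 6, 2, 5, 7, 2, 3, 1, 4; average 3.75.

3.75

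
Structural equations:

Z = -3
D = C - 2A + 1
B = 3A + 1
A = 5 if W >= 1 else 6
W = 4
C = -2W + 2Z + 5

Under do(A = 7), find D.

Under do(A=7), the mechanism A = 5 if W >= 1 else 6 is discarded; A is fixed at 7.
C = -2W + 2Z + 5  [with W=4, Z=-3]  = -9
D = C - 2A + 1  [with C=-9, A=7]  = -22

-22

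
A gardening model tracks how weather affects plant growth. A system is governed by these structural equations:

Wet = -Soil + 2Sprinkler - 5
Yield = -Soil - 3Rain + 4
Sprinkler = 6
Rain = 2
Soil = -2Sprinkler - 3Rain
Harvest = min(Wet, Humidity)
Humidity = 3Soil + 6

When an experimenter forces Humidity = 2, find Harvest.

Under do(Humidity=2), the mechanism Humidity = 3Soil + 6 is discarded; Humidity is fixed at 2.
Soil = -2Sprinkler - 3Rain  [with Sprinkler=6, Rain=2]  = -18
Wet = -Soil + 2Sprinkler - 5  [with Soil=-18, Sprinkler=6]  = 25
Harvest = min(Wet, Humidity)  [with Wet=25, Humidity=2]  = 2

2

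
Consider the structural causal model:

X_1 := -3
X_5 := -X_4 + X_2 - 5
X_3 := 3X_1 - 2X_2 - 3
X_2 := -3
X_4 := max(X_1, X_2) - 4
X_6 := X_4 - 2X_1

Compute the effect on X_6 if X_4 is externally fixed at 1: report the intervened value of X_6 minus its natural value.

Under do(X_4=1), the mechanism X_4 := max(X_1, X_2) - 4 is discarded; X_4 is fixed at 1.
X_6 = X_4 - 2X_1  [with X_4=1, X_1=-3]  = 7
Without intervention: X_4 = max(X_1, X_2) - 4  [with X_1=-3, X_2=-3]  = -7; X_6 = X_4 - 2X_1  [with X_4=-7, X_1=-3]  = -1.
Change = 7 − (-1) = 8.

8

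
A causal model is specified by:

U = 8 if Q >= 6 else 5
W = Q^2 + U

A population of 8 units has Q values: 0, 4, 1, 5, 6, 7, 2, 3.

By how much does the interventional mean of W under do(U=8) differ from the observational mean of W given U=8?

The intervention sets U=8 in all 8 units regardless of Q. Recomputing W per unit gives 8, 24, 9, 33, 44, 57, 12, 17; average 25.5.
Observing U=8 restricts to units where U's equation naturally yields 8: Q ∈ {6, 7}. In that subpopulation W = 44, 57, mean 50.5.
Difference = 25.5 − 50.5 = -25.

-25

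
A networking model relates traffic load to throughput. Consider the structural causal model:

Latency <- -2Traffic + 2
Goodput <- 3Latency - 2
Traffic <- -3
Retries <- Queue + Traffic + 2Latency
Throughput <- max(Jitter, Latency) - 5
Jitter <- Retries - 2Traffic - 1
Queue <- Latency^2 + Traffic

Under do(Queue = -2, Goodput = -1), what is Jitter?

16

Setting Queue = -2, Goodput = -1 by intervention discards those variables' equations.
Latency = -2Traffic + 2  [with Traffic=-3]  = 8
Retries = Queue + Traffic + 2Latency  [with Queue=-2, Traffic=-3, Latency=8]  = 11
Jitter = Retries - 2Traffic - 1  [with Retries=11, Traffic=-3]  = 16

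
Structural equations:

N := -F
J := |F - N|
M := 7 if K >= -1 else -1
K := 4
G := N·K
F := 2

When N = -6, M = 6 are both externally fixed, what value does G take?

Setting N = -6, M = 6 by intervention discards those variables' equations.
G = N·K  [with N=-6, K=4]  = -24

-24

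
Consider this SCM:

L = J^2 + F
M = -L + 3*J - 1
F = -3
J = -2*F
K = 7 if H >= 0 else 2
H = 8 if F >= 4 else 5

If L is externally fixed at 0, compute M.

17

The intervention breaks the incoming arrows to L: L = J^2 + F no longer applies, and L = 0.
J = -2*F  [with F=-3]  = 6
M = -L + 3*J - 1  [with L=0, J=6]  = 17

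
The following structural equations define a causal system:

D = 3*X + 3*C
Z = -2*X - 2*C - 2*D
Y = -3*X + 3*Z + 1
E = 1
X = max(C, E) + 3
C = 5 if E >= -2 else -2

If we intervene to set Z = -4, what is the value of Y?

The intervention breaks the incoming arrows to Z: Z = -2*X - 2*C - 2*D no longer applies, and Z = -4.
C = 5 if E >= -2 else -2  [with E=1]  = 5
X = max(C, E) + 3  [with C=5, E=1]  = 8
Y = -3*X + 3*Z + 1  [with X=8, Z=-4]  = -35

-35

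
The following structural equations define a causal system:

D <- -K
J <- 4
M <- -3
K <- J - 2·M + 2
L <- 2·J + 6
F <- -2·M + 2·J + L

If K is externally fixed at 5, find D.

The intervention breaks the incoming arrows to K: K <- J - 2·M + 2 no longer applies, and K = 5.
D = -K  [with K=5]  = -5

-5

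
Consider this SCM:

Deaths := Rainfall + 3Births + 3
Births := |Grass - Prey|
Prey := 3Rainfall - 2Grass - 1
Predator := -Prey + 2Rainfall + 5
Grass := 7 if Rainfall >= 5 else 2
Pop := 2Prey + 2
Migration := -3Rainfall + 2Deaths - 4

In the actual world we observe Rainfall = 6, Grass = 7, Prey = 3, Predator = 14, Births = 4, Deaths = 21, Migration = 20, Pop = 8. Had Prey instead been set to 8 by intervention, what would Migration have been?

2

The intervention breaks the incoming arrows to Prey: Prey := 3Rainfall - 2Grass - 1 no longer applies, and Prey = 8.
Grass = 7 if Rainfall >= 5 else 2  [with Rainfall=6]  = 7
Births = |Grass - Prey|  [with Grass=7, Prey=8]  = 1
Deaths = Rainfall + 3Births + 3  [with Rainfall=6, Births=1]  = 12
Migration = -3Rainfall + 2Deaths - 4  [with Rainfall=6, Deaths=12]  = 2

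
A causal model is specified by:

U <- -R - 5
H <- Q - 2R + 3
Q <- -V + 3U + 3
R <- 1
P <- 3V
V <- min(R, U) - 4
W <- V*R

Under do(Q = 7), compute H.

8

Under do(Q=7), the mechanism Q <- -V + 3U + 3 is discarded; Q is fixed at 7.
H = Q - 2R + 3  [with Q=7, R=1]  = 8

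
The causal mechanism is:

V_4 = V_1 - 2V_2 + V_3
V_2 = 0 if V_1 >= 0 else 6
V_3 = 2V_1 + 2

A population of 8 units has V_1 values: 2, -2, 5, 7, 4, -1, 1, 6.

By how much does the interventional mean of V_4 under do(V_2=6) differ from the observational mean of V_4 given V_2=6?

12.75

do(V_2=6) breaks V_2's dependence on V_1. With V_2=6 fixed, V_4 across the units is -4, -16, 5, 11, 2, -13, -7, 8, mean -1.75.
E[V_4|V_2=6] averages over only the 2 units with V_2=6 (V_1 = -2, -1): V_4 = -16, -13, mean -14.5.
Difference = -1.75 − (-14.5) = 12.75.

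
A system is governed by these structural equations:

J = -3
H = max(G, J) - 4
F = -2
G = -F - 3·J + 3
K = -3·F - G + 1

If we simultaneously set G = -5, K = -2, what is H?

Setting G = -5, K = -2 by intervention discards those variables' equations.
H = max(G, J) - 4  [with G=-5, J=-3]  = -7

-7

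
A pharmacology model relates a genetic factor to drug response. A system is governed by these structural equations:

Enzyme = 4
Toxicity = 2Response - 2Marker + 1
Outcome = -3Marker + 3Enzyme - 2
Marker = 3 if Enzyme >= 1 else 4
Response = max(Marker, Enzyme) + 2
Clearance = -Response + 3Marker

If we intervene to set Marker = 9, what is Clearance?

16

do(Marker=9) replaces the equation Marker = 3 if Enzyme >= 1 else 4 with the constant Marker = 9.
Response = max(Marker, Enzyme) + 2  [with Marker=9, Enzyme=4]  = 11
Clearance = -Response + 3Marker  [with Response=11, Marker=9]  = 16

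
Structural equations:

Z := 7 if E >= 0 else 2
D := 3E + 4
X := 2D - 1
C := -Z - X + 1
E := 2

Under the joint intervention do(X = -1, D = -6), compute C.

-5

The joint intervention fixes X = -1, D = -6, removing each variable's own equation.
Z = 7 if E >= 0 else 2  [with E=2]  = 7
C = -Z - X + 1  [with Z=7, X=-1]  = -5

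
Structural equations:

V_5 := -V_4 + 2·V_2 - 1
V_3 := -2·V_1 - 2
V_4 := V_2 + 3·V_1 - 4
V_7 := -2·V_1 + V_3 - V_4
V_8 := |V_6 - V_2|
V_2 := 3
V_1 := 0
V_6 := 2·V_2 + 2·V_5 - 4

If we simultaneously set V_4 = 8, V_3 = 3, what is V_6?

The joint intervention fixes V_4 = 8, V_3 = 3, removing each variable's own equation.
V_5 = -V_4 + 2·V_2 - 1  [with V_4=8, V_2=3]  = -3
V_6 = 2·V_2 + 2·V_5 - 4  [with V_2=3, V_5=-3]  = -4

-4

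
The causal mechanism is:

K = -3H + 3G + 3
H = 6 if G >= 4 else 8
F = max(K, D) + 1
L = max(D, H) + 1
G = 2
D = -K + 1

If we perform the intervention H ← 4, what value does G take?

Under do(H=4), the mechanism H = 6 if G >= 4 else 8 is discarded; H is fixed at 4.
G is not downstream of the intervention, so its value is determined by the original equations.

2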